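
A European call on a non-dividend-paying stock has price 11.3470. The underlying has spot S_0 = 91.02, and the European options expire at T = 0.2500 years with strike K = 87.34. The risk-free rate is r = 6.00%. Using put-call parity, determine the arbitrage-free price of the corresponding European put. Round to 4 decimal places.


Put-call parity: C - P = S_0 * exp(-qT) - K * exp(-rT).
S_0 * exp(-qT) = 91.0200 * 1.00000000 = 91.02000000
K * exp(-rT) = 87.3400 * 0.98511194 = 86.03967680
P = C - S*exp(-qT) + K*exp(-rT)
P = 11.3470 - 91.02000000 + 86.03967680 = 6.3667

Answer: Put price = 6.3667


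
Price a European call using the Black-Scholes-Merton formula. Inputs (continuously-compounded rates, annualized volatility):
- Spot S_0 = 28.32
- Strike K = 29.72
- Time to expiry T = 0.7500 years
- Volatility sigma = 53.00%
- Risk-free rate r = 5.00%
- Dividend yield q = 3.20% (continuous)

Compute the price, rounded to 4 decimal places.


Answer: Price = 4.6329

Derivation:
d1 = (ln(S/K) + (r - q + 0.5*sigma^2) * T) / (sigma * sqrt(T)) = 0.15378334
d2 = d1 - sigma * sqrt(T) = -0.30521012
exp(-rT) = 0.96319442; exp(-qT) = 0.97628571
C = S_0 * exp(-qT) * N(d1) - K * exp(-rT) * N(d2)
N(d1) = 0.56110972; N(d2) = 0.38010306
C = 28.3200 * 0.97628571 * 0.56110972 - 29.7200 * 0.96319442 * 0.38010306 = 4.6329


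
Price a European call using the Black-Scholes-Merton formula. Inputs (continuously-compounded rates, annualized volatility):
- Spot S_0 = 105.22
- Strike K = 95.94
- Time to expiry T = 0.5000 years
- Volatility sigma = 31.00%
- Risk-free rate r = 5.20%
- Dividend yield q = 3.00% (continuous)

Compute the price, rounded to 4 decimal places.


Answer: Price = 14.6238

Derivation:
d1 = (ln(S/K) + (r - q + 0.5*sigma^2) * T) / (sigma * sqrt(T)) = 0.58099269
d2 = d1 - sigma * sqrt(T) = 0.36178959
exp(-rT) = 0.97433509; exp(-qT) = 0.98511194
C = S_0 * exp(-qT) * N(d1) - K * exp(-rT) * N(d2)
N(d1) = 0.71937731; N(d2) = 0.64124536
C = 105.2200 * 0.98511194 * 0.71937731 - 95.9400 * 0.97433509 * 0.64124536 = 14.6238


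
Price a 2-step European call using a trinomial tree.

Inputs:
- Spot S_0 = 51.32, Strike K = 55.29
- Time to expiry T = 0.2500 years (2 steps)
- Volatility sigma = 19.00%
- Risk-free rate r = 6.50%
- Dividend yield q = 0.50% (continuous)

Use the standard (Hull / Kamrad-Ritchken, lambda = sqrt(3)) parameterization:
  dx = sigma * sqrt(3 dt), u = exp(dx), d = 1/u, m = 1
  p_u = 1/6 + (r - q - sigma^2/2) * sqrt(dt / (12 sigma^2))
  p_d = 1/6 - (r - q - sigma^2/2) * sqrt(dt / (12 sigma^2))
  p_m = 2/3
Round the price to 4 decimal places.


Answer: Price = V(0,0) = 0.9201

Derivation:
dt = T/N = 0.125000; dx = sigma*sqrt(3*dt) = 0.116351
u = exp(dx) = 1.123390; d = 1/u = 0.890163
p_u = 0.189201, p_m = 0.666667, p_d = 0.144132
Discount per step: exp(-r*dt) = 0.991908
Stock lattice S(k, j) with j the centered position index:
  k=0: S(0,+0) = 51.3200
  k=1: S(1,-1) = 45.6832; S(1,+0) = 51.3200; S(1,+1) = 57.6524
  k=2: S(2,-2) = 40.6655; S(2,-1) = 45.6832; S(2,+0) = 51.3200; S(2,+1) = 57.6524; S(2,+2) = 64.7661
Terminal payoffs V(N, j) = max(S_T - K, 0):
  V(2,-2) = 0.000000; V(2,-1) = 0.000000; V(2,+0) = 0.000000; V(2,+1) = 2.362367; V(2,+2) = 9.476084
Backward induction: V(k, j) = exp(-r*dt) * [p_u * V(k+1, j+1) + p_m * V(k+1, j) + p_d * V(k+1, j-1)]
  V(1,-1) = exp(-r*dt) * [p_u*0.000000 + p_m*0.000000 + p_d*0.000000] = 0.000000
  V(1,+0) = exp(-r*dt) * [p_u*2.362367 + p_m*0.000000 + p_d*0.000000] = 0.443345
  V(1,+1) = exp(-r*dt) * [p_u*9.476084 + p_m*2.362367 + p_d*0.000000] = 3.340542
  V(0,+0) = exp(-r*dt) * [p_u*3.340542 + p_m*0.443345 + p_d*0.000000] = 0.920091


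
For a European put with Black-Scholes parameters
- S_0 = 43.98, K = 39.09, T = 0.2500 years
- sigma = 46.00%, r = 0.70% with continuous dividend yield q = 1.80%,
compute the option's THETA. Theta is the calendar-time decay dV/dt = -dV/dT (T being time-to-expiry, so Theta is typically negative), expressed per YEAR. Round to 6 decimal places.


d1 = 0.6155143710; d2 = 0.3855143710
phi(d1) = 0.3300974043; exp(-qT) = 0.9955101098; exp(-rT) = 0.9982515304
Theta = -S*exp(-qT)*phi(d1)*sigma/(2*sqrt(T)) + r*K*exp(-rT)*N(-d2) - q*S*exp(-qT)*N(-d1)
N(-d1) = 0.2691075408; N(-d2) = 0.3499281806; sqrt(T) = 0.5000000000
Term 1 = -43.9800 * 0.9955101098 * 0.3300974043 * 0.4600 / (2 * 0.5000000000) = -6.6481504760
Term 2 = 0.0070 * 39.0900 * 0.9982515304 * 0.3499281806 = 0.0955834306
Term 3 = -0.0180 * 43.9800 * 0.9955101098 * 0.2691075408 = -0.2120797840
Theta = -6.6481504760 + (0.0955834306) + (-0.2120797840) = -6.764647

Answer: Theta = -6.764647


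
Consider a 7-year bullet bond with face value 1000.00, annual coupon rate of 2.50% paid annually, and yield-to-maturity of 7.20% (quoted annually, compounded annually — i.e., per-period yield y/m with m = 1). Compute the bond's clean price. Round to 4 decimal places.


Answer: Price = 748.4600

Derivation:
Coupon per period c = face * coupon_rate / m = 25.000000
Periods per year m = 1; per-period yield y/m = 0.072000
Number of cashflows N = 7
Cashflows (t years, CF_t, discount factor 1/(1+y/m)^(m*t), PV):
  t = 1.0000: CF_t = 25.000000, DF = 0.932836, PV = 23.320896
  t = 2.0000: CF_t = 25.000000, DF = 0.870183, PV = 21.754567
  t = 3.0000: CF_t = 25.000000, DF = 0.811738, PV = 20.293439
  t = 4.0000: CF_t = 25.000000, DF = 0.757218, PV = 18.930447
  t = 5.0000: CF_t = 25.000000, DF = 0.706360, PV = 17.658999
  t = 6.0000: CF_t = 25.000000, DF = 0.658918, PV = 16.472947
  t = 7.0000: CF_t = 1025.000000, DF = 0.614662, PV = 630.028750
Price P = sum_t PV_t = 748.460044


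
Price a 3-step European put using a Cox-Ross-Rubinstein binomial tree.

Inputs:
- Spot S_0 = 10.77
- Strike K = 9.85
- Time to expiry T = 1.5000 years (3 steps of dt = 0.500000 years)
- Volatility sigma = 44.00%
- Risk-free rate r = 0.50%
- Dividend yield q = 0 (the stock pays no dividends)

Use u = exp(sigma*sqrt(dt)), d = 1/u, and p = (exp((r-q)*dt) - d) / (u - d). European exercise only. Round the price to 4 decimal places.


Answer: Price = V(0,0) = 1.8678

Derivation:
dt = T/N = 0.500000
u = exp(sigma*sqrt(dt)) = 1.364963; d = 1/u = 0.732621
p = (exp((r-q)*dt) - d) / (u - d) = 0.426798
Discount per step: exp(-r*dt) = 0.997503
Stock lattice S(k, i) with i counting down-moves:
  k=0: S(0,0) = 10.7700
  k=1: S(1,0) = 14.7006; S(1,1) = 7.8903
  k=2: S(2,0) = 20.0658; S(2,1) = 10.7700; S(2,2) = 5.7806
  k=3: S(3,0) = 27.3891; S(3,1) = 14.7006; S(3,2) = 7.8903; S(3,3) = 4.2350
Terminal payoffs V(N, i) = max(K - S_T, 0):
  V(3,0) = 0.000000; V(3,1) = 0.000000; V(3,2) = 1.959674; V(3,3) = 5.614999
Backward induction: V(k, i) = exp(-r*dt) * [p * V(k+1, i) + (1-p) * V(k+1, i+1)].
  V(2,0) = exp(-r*dt) * [p*0.000000 + (1-p)*0.000000] = 0.000000
  V(2,1) = exp(-r*dt) * [p*0.000000 + (1-p)*1.959674] = 1.120484
  V(2,2) = exp(-r*dt) * [p*1.959674 + (1-p)*5.614999] = 4.044788
  V(1,0) = exp(-r*dt) * [p*0.000000 + (1-p)*1.120484] = 0.640660
  V(1,1) = exp(-r*dt) * [p*1.120484 + (1-p)*4.044788] = 2.789717
  V(0,0) = exp(-r*dt) * [p*0.640660 + (1-p)*2.789717] = 1.867828


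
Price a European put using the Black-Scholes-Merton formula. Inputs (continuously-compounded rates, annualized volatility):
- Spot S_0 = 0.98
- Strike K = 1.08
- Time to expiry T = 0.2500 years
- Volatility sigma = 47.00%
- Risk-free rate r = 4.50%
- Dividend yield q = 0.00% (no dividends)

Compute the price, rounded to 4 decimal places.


d1 = (ln(S/K) + (r - q + 0.5*sigma^2) * T) / (sigma * sqrt(T)) = -0.24809042
d2 = d1 - sigma * sqrt(T) = -0.48309042
exp(-rT) = 0.98881304; exp(-qT) = 1.00000000
P = K * exp(-rT) * N(-d2) - S_0 * exp(-qT) * N(-d1)
N(-d1) = 0.59796778; N(-d2) = 0.68548423
P = 1.0800 * 0.98881304 * 0.68548423 - 0.9800 * 1.00000000 * 0.59796778 = 0.1460

Answer: Price = 0.1460


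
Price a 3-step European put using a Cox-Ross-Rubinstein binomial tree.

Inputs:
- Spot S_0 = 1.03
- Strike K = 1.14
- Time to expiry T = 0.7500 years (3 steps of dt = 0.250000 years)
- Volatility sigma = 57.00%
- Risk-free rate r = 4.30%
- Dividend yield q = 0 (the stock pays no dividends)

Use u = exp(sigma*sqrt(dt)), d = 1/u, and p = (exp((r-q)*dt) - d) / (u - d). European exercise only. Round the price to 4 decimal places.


dt = T/N = 0.250000
u = exp(sigma*sqrt(dt)) = 1.329762; d = 1/u = 0.752014
p = (exp((r-q)*dt) - d) / (u - d) = 0.447935
Discount per step: exp(-r*dt) = 0.989308
Stock lattice S(k, i) with i counting down-moves:
  k=0: S(0,0) = 1.0300
  k=1: S(1,0) = 1.3697; S(1,1) = 0.7746
  k=2: S(2,0) = 1.8213; S(2,1) = 1.0300; S(2,2) = 0.5825
  k=3: S(3,0) = 2.4219; S(3,1) = 1.3697; S(3,2) = 0.7746; S(3,3) = 0.4380
Terminal payoffs V(N, i) = max(K - S_T, 0):
  V(3,0) = 0.000000; V(3,1) = 0.000000; V(3,2) = 0.365425; V(3,3) = 0.701958
Backward induction: V(k, i) = exp(-r*dt) * [p * V(k+1, i) + (1-p) * V(k+1, i+1)].
  V(2,0) = exp(-r*dt) * [p*0.000000 + (1-p)*0.000000] = 0.000000
  V(2,1) = exp(-r*dt) * [p*0.000000 + (1-p)*0.365425] = 0.199581
  V(2,2) = exp(-r*dt) * [p*0.365425 + (1-p)*0.701958] = 0.545319
  V(1,0) = exp(-r*dt) * [p*0.000000 + (1-p)*0.199581] = 0.109004
  V(1,1) = exp(-r*dt) * [p*0.199581 + (1-p)*0.545319] = 0.386276
  V(0,0) = exp(-r*dt) * [p*0.109004 + (1-p)*0.386276] = 0.259274

Answer: Price = V(0,0) = 0.2593


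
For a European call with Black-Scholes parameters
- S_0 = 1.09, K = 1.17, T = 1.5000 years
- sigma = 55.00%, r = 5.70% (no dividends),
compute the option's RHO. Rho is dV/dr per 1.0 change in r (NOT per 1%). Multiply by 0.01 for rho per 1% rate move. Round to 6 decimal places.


Answer: Rho = 0.606406

Derivation:
d1 = 0.3585888904; d2 = -0.3150207889
phi(d1) = 0.3741002276; exp(-qT) = 1.0000000000; exp(-rT) = 0.9180531431
N(d2) = 0.3763729348
Rho = K*T*exp(-rT)*N(d2) = 1.1700 * 1.5000 * 0.9180531431 * 0.3763729348 = 0.606406


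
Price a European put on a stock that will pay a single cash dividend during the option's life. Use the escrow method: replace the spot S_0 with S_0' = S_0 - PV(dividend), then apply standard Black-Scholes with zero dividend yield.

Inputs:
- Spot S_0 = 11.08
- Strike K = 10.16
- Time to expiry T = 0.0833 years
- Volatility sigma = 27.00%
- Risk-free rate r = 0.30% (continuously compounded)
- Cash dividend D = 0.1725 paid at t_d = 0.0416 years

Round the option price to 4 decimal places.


Answer: Price = 0.0802

Derivation:
PV(D) = D * exp(-r * t_d) = 0.1725 * 0.99987521 = 0.17247847
S_0' = S_0 - PV(D) = 11.0800 - 0.17247847 = 10.90752153
d1 = (ln(S_0'/K) + (r + sigma^2/2)*T) / (sigma*sqrt(T)) = 0.95320790
d2 = d1 - sigma*sqrt(T) = 0.87528120
exp(-rT) = 0.99975013
N(-d1) = 0.17024237; N(-d2) = 0.19071046
P = K * exp(-rT) * N(-d2) - S_0' * N(-d1) = 10.1600 * 0.99975013 * 0.19071046 - 10.90752153 * 0.17024237 = 0.0802


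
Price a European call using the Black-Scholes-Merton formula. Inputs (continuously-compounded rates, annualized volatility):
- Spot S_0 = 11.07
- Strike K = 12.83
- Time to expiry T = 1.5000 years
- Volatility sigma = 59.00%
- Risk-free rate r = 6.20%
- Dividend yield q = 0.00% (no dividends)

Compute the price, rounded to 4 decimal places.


Answer: Price = 2.9091

Derivation:
d1 = (ln(S/K) + (r - q + 0.5*sigma^2) * T) / (sigma * sqrt(T)) = 0.28581195
d2 = d1 - sigma * sqrt(T) = -0.43678752
exp(-rT) = 0.91119350; exp(-qT) = 1.00000000
C = S_0 * exp(-qT) * N(d1) - K * exp(-rT) * N(d2)
N(d1) = 0.61248892; N(d2) = 0.33113273
C = 11.0700 * 1.00000000 * 0.61248892 - 12.8300 * 0.91119350 * 0.33113273 = 2.9091


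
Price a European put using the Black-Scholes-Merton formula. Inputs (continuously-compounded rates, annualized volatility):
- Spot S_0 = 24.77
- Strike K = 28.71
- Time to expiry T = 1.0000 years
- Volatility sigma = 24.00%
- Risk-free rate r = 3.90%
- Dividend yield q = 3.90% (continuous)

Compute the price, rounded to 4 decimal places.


d1 = (ln(S/K) + (r - q + 0.5*sigma^2) * T) / (sigma * sqrt(T)) = -0.49505104
d2 = d1 - sigma * sqrt(T) = -0.73505104
exp(-rT) = 0.96175071; exp(-qT) = 0.96175071
P = K * exp(-rT) * N(-d2) - S_0 * exp(-qT) * N(-d1)
N(-d1) = 0.68971796; N(-d2) = 0.76884580
P = 28.7100 * 0.96175071 * 0.76884580 - 24.7700 * 0.96175071 * 0.68971796 = 4.7984

Answer: Price = 4.7984


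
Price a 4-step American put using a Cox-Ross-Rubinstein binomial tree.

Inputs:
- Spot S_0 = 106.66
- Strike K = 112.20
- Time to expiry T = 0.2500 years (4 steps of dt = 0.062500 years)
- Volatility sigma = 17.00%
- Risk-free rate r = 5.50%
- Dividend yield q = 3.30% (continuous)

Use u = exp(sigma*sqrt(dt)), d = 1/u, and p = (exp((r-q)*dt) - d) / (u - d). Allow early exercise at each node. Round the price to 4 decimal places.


dt = T/N = 0.062500
u = exp(sigma*sqrt(dt)) = 1.043416; d = 1/u = 0.958390
p = (exp((r-q)*dt) - d) / (u - d) = 0.505559
Discount per step: exp(-r*dt) = 0.996568
Stock lattice S(k, i) with i counting down-moves:
  k=0: S(0,0) = 106.6600
  k=1: S(1,0) = 111.2908; S(1,1) = 102.2219
  k=2: S(2,0) = 116.1226; S(2,1) = 106.6600; S(2,2) = 97.9685
  k=3: S(3,0) = 121.1641; S(3,1) = 111.2908; S(3,2) = 102.2219; S(3,3) = 93.8921
  k=4: S(4,0) = 126.4246; S(4,1) = 116.1226; S(4,2) = 106.6600; S(4,3) = 97.9685; S(4,4) = 89.9853
Terminal payoffs V(N, i) = max(K - S_T, 0):
  V(4,0) = 0.000000; V(4,1) = 0.000000; V(4,2) = 5.540000; V(4,3) = 14.231480; V(4,4) = 22.214711
Backward induction: V(k, i) = exp(-r*dt) * [p * V(k+1, i) + (1-p) * V(k+1, i+1)]; then take max(V_cont, immediate exercise) for American.
  V(3,0) = exp(-r*dt) * [p*0.000000 + (1-p)*0.000000] = 0.000000; exercise = 0.000000; V(3,0) = max -> 0.000000
  V(3,1) = exp(-r*dt) * [p*0.000000 + (1-p)*5.540000] = 2.729802; exercise = 0.909243; V(3,1) = max -> 2.729802
  V(3,2) = exp(-r*dt) * [p*5.540000 + (1-p)*14.231480] = 9.803663; exercise = 9.978073; V(3,2) = max -> 9.978073
  V(3,3) = exp(-r*dt) * [p*14.231480 + (1-p)*22.214711] = 18.116332; exercise = 18.307904; V(3,3) = max -> 18.307904
  V(2,0) = exp(-r*dt) * [p*0.000000 + (1-p)*2.729802] = 1.345093; exercise = 0.000000; V(2,0) = max -> 1.345093
  V(2,1) = exp(-r*dt) * [p*2.729802 + (1-p)*9.978073] = 6.291976; exercise = 5.540000; V(2,1) = max -> 6.291976
  V(2,2) = exp(-r*dt) * [p*9.978073 + (1-p)*18.307904] = 14.048306; exercise = 14.231480; V(2,2) = max -> 14.231480
  V(1,0) = exp(-r*dt) * [p*1.345093 + (1-p)*6.291976] = 3.778024; exercise = 0.909243; V(1,0) = max -> 3.778024
  V(1,1) = exp(-r*dt) * [p*6.291976 + (1-p)*14.231480] = 10.182527; exercise = 9.978073; V(1,1) = max -> 10.182527
  V(0,0) = exp(-r*dt) * [p*3.778024 + (1-p)*10.182527] = 6.920839; exercise = 5.540000; V(0,0) = max -> 6.920839

Answer: Price = V(0,0) = 6.9208


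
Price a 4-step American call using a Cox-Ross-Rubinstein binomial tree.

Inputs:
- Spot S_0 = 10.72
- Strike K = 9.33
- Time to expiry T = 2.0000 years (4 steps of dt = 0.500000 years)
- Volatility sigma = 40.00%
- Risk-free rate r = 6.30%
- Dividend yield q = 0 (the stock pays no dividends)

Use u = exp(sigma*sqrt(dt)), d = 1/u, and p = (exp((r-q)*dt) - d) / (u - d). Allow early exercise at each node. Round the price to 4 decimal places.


dt = T/N = 0.500000
u = exp(sigma*sqrt(dt)) = 1.326896; d = 1/u = 0.753638
p = (exp((r-q)*dt) - d) / (u - d) = 0.485581
Discount per step: exp(-r*dt) = 0.968991
Stock lattice S(k, i) with i counting down-moves:
  k=0: S(0,0) = 10.7200
  k=1: S(1,0) = 14.2243; S(1,1) = 8.0790
  k=2: S(2,0) = 18.8742; S(2,1) = 10.7200; S(2,2) = 6.0886
  k=3: S(3,0) = 25.0441; S(3,1) = 14.2243; S(3,2) = 8.0790; S(3,3) = 4.5886
  k=4: S(4,0) = 33.2310; S(4,1) = 18.8742; S(4,2) = 10.7200; S(4,3) = 6.0886; S(4,4) = 3.4582
Terminal payoffs V(N, i) = max(S_T - K, 0):
  V(4,0) = 23.900961; V(4,1) = 9.544213; V(4,2) = 1.390000; V(4,3) = 0.000000; V(4,4) = 0.000000
Backward induction: V(k, i) = exp(-r*dt) * [p * V(k+1, i) + (1-p) * V(k+1, i+1)]; then take max(V_cont, immediate exercise) for American.
  V(3,0) = exp(-r*dt) * [p*23.900961 + (1-p)*9.544213] = 16.003440; exercise = 15.714126; V(3,0) = max -> 16.003440
  V(3,1) = exp(-r*dt) * [p*9.544213 + (1-p)*1.390000] = 5.183644; exercise = 4.894330; V(3,1) = max -> 5.183644
  V(3,2) = exp(-r*dt) * [p*1.390000 + (1-p)*0.000000] = 0.654027; exercise = 0.000000; V(3,2) = max -> 0.654027
  V(3,3) = exp(-r*dt) * [p*0.000000 + (1-p)*0.000000] = 0.000000; exercise = 0.000000; V(3,3) = max -> 0.000000
  V(2,0) = exp(-r*dt) * [p*16.003440 + (1-p)*5.183644] = 10.113870; exercise = 9.544213; V(2,0) = max -> 10.113870
  V(2,1) = exp(-r*dt) * [p*5.183644 + (1-p)*0.654027] = 2.765037; exercise = 1.390000; V(2,1) = max -> 2.765037
  V(2,2) = exp(-r*dt) * [p*0.654027 + (1-p)*0.000000] = 0.307735; exercise = 0.000000; V(2,2) = max -> 0.307735
  V(1,0) = exp(-r*dt) * [p*10.113870 + (1-p)*2.765037] = 6.137093; exercise = 4.894330; V(1,0) = max -> 6.137093
  V(1,1) = exp(-r*dt) * [p*2.765037 + (1-p)*0.307735] = 1.454410; exercise = 0.000000; V(1,1) = max -> 1.454410
  V(0,0) = exp(-r*dt) * [p*6.137093 + (1-p)*1.454410] = 3.612621; exercise = 1.390000; V(0,0) = max -> 3.612621

Answer: Price = V(0,0) = 3.6126


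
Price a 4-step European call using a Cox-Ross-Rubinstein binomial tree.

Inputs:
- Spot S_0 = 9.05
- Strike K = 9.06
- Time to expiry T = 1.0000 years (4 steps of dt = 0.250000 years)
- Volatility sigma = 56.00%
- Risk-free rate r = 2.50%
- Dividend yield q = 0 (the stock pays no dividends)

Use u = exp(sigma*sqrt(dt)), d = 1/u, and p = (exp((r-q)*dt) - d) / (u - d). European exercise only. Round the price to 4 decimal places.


dt = T/N = 0.250000
u = exp(sigma*sqrt(dt)) = 1.323130; d = 1/u = 0.755784
p = (exp((r-q)*dt) - d) / (u - d) = 0.441504
Discount per step: exp(-r*dt) = 0.993769
Stock lattice S(k, i) with i counting down-moves:
  k=0: S(0,0) = 9.0500
  k=1: S(1,0) = 11.9743; S(1,1) = 6.8398
  k=2: S(2,0) = 15.8436; S(2,1) = 9.0500; S(2,2) = 5.1694
  k=3: S(3,0) = 20.9631; S(3,1) = 11.9743; S(3,2) = 6.8398; S(3,3) = 3.9070
  k=4: S(4,0) = 27.7369; S(4,1) = 15.8436; S(4,2) = 9.0500; S(4,3) = 5.1694; S(4,4) = 2.9528
Terminal payoffs V(N, i) = max(S_T - K, 0):
  V(4,0) = 18.676931; V(4,1) = 6.783586; V(4,2) = 0.000000; V(4,3) = 0.000000; V(4,4) = 0.000000
Backward induction: V(k, i) = exp(-r*dt) * [p * V(k+1, i) + (1-p) * V(k+1, i+1)].
  V(3,0) = exp(-r*dt) * [p*18.676931 + (1-p)*6.783586] = 11.959570
  V(3,1) = exp(-r*dt) * [p*6.783586 + (1-p)*0.000000] = 2.976323
  V(3,2) = exp(-r*dt) * [p*0.000000 + (1-p)*0.000000] = 0.000000
  V(3,3) = exp(-r*dt) * [p*0.000000 + (1-p)*0.000000] = 0.000000
  V(2,0) = exp(-r*dt) * [p*11.959570 + (1-p)*2.976323] = 6.899212
  V(2,1) = exp(-r*dt) * [p*2.976323 + (1-p)*0.000000] = 1.305873
  V(2,2) = exp(-r*dt) * [p*0.000000 + (1-p)*0.000000] = 0.000000
  V(1,0) = exp(-r*dt) * [p*6.899212 + (1-p)*1.305873] = 3.751835
  V(1,1) = exp(-r*dt) * [p*1.305873 + (1-p)*0.000000] = 0.572957
  V(0,0) = exp(-r*dt) * [p*3.751835 + (1-p)*0.572957] = 1.964131

Answer: Price = V(0,0) = 1.9641


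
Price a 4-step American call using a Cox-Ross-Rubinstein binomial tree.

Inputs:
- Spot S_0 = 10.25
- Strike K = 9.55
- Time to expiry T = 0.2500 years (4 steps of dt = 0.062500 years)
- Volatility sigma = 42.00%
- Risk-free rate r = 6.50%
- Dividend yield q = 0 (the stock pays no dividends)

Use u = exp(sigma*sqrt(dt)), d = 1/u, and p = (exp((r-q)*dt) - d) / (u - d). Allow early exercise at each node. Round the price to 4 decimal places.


Answer: Price = V(0,0) = 1.3505

Derivation:
dt = T/N = 0.062500
u = exp(sigma*sqrt(dt)) = 1.110711; d = 1/u = 0.900325
p = (exp((r-q)*dt) - d) / (u - d) = 0.493123
Discount per step: exp(-r*dt) = 0.995946
Stock lattice S(k, i) with i counting down-moves:
  k=0: S(0,0) = 10.2500
  k=1: S(1,0) = 11.3848; S(1,1) = 9.2283
  k=2: S(2,0) = 12.6452; S(2,1) = 10.2500; S(2,2) = 8.3085
  k=3: S(3,0) = 14.0452; S(3,1) = 11.3848; S(3,2) = 9.2283; S(3,3) = 7.4803
  k=4: S(4,0) = 15.6001; S(4,1) = 12.6452; S(4,2) = 10.2500; S(4,3) = 8.3085; S(4,4) = 6.7347
Terminal payoffs V(N, i) = max(S_T - K, 0):
  V(4,0) = 6.050106; V(4,1) = 3.095200; V(4,2) = 0.700000; V(4,3) = 0.000000; V(4,4) = 0.000000
Backward induction: V(k, i) = exp(-r*dt) * [p * V(k+1, i) + (1-p) * V(k+1, i+1)]; then take max(V_cont, immediate exercise) for American.
  V(3,0) = exp(-r*dt) * [p*6.050106 + (1-p)*3.095200] = 4.533876; exercise = 4.495158; V(3,0) = max -> 4.533876
  V(3,1) = exp(-r*dt) * [p*3.095200 + (1-p)*0.700000] = 1.873502; exercise = 1.834784; V(3,1) = max -> 1.873502
  V(3,2) = exp(-r*dt) * [p*0.700000 + (1-p)*0.000000] = 0.343787; exercise = 0.000000; V(3,2) = max -> 0.343787
  V(3,3) = exp(-r*dt) * [p*0.000000 + (1-p)*0.000000] = 0.000000; exercise = 0.000000; V(3,3) = max -> 0.000000
  V(2,0) = exp(-r*dt) * [p*4.533876 + (1-p)*1.873502] = 3.172479; exercise = 3.095200; V(2,0) = max -> 3.172479
  V(2,1) = exp(-r*dt) * [p*1.873502 + (1-p)*0.343787] = 1.093673; exercise = 0.700000; V(2,1) = max -> 1.093673
  V(2,2) = exp(-r*dt) * [p*0.343787 + (1-p)*0.000000] = 0.168842; exercise = 0.000000; V(2,2) = max -> 0.168842
  V(1,0) = exp(-r*dt) * [p*3.172479 + (1-p)*1.093673] = 2.110190; exercise = 1.834784; V(1,0) = max -> 2.110190
  V(1,1) = exp(-r*dt) * [p*1.093673 + (1-p)*0.168842] = 0.622364; exercise = 0.000000; V(1,1) = max -> 0.622364
  V(0,0) = exp(-r*dt) * [p*2.110190 + (1-p)*0.622364] = 1.350548; exercise = 0.700000; V(0,0) = max -> 1.350548


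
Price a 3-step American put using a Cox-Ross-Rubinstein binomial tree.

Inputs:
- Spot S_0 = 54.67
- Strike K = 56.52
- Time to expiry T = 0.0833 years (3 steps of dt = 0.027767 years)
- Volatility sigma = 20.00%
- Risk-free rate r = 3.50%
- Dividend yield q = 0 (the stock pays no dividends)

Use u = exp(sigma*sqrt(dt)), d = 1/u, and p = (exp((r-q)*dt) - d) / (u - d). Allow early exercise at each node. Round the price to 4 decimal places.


dt = T/N = 0.027767
u = exp(sigma*sqrt(dt)) = 1.033888; d = 1/u = 0.967223
p = (exp((r-q)*dt) - d) / (u - d) = 0.506254
Discount per step: exp(-r*dt) = 0.999029
Stock lattice S(k, i) with i counting down-moves:
  k=0: S(0,0) = 54.6700
  k=1: S(1,0) = 56.5227; S(1,1) = 52.8781
  k=2: S(2,0) = 58.4381; S(2,1) = 54.6700; S(2,2) = 51.1448
  k=3: S(3,0) = 60.4185; S(3,1) = 56.5227; S(3,2) = 52.8781; S(3,3) = 49.4685
Terminal payoffs V(N, i) = max(K - S_T, 0):
  V(3,0) = 0.000000; V(3,1) = 0.000000; V(3,2) = 3.641943; V(3,3) = 7.051549
Backward induction: V(k, i) = exp(-r*dt) * [p * V(k+1, i) + (1-p) * V(k+1, i+1)]; then take max(V_cont, immediate exercise) for American.
  V(2,0) = exp(-r*dt) * [p*0.000000 + (1-p)*0.000000] = 0.000000; exercise = 0.000000; V(2,0) = max -> 0.000000
  V(2,1) = exp(-r*dt) * [p*0.000000 + (1-p)*3.641943] = 1.796449; exercise = 1.850000; V(2,1) = max -> 1.850000
  V(2,2) = exp(-r*dt) * [p*3.641943 + (1-p)*7.051549] = 5.320250; exercise = 5.375151; V(2,2) = max -> 5.375151
  V(1,0) = exp(-r*dt) * [p*0.000000 + (1-p)*1.850000] = 0.912543; exercise = 0.000000; V(1,0) = max -> 0.912543
  V(1,1) = exp(-r*dt) * [p*1.850000 + (1-p)*5.375151] = 3.587042; exercise = 3.641943; V(1,1) = max -> 3.641943
  V(0,0) = exp(-r*dt) * [p*0.912543 + (1-p)*3.641943] = 2.257978; exercise = 1.850000; V(0,0) = max -> 2.257978

Answer: Price = V(0,0) = 2.2580


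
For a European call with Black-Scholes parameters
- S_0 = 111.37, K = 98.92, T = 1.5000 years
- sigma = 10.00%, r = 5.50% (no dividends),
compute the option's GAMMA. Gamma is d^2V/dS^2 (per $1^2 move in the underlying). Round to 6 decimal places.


Answer: Gamma = 0.006863

Derivation:
d1 = 1.7027754402; d2 = 1.5803009531
phi(d1) = 0.0936060152; exp(-qT) = 1.0000000000; exp(-rT) = 0.9208114379
Gamma = exp(-qT) * phi(d1) / (S * sigma * sqrt(T)) = 1.0000000000 * 0.0936060152 / (111.3700 * 0.1000 * 1.2247448714) = 0.006863


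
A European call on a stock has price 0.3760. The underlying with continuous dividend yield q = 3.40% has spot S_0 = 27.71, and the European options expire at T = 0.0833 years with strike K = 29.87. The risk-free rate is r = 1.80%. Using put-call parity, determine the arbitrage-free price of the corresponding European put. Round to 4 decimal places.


Answer: Put price = 2.5696

Derivation:
Put-call parity: C - P = S_0 * exp(-qT) - K * exp(-rT).
S_0 * exp(-qT) = 27.7100 * 0.99717181 = 27.63163077
K * exp(-rT) = 29.8700 * 0.99850172 = 29.82524648
P = C - S*exp(-qT) + K*exp(-rT)
P = 0.3760 - 27.63163077 + 29.82524648 = 2.5696


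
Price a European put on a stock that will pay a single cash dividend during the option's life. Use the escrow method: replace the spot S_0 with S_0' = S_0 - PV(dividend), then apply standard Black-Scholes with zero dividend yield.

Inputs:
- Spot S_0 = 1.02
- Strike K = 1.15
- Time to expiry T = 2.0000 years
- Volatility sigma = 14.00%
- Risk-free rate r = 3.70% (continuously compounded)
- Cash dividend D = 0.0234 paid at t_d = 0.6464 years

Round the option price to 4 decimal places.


PV(D) = D * exp(-r * t_d) = 0.0234 * 0.97636694 = 0.02284699
S_0' = S_0 - PV(D) = 1.0200 - 0.02284699 = 0.99715301
d1 = (ln(S_0'/K) + (r + sigma^2/2)*T) / (sigma*sqrt(T)) = -0.24755298
d2 = d1 - sigma*sqrt(T) = -0.44554288
exp(-rT) = 0.92867169
N(-d1) = 0.59775985; N(-d2) = 0.67203626
P = K * exp(-rT) * N(-d2) - S_0' * N(-d1) = 1.1500 * 0.92867169 * 0.67203626 - 0.99715301 * 0.59775985 = 0.1217

Answer: Price = 0.1217


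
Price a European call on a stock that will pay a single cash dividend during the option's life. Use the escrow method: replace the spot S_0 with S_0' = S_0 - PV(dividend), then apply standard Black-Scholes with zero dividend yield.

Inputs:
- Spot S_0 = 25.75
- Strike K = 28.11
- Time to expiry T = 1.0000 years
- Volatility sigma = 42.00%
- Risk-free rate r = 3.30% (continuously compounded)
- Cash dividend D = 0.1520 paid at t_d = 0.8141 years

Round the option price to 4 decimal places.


Answer: Price = 3.6381

Derivation:
PV(D) = D * exp(-r * t_d) = 0.1520 * 0.97349236 = 0.14797084
S_0' = S_0 - PV(D) = 25.7500 - 0.14797084 = 25.60202916
d1 = (ln(S_0'/K) + (r + sigma^2/2)*T) / (sigma*sqrt(T)) = 0.06606245
d2 = d1 - sigma*sqrt(T) = -0.35393755
exp(-rT) = 0.96753856
N(d1) = 0.52633595; N(d2) = 0.36169284
C = S_0' * N(d1) - K * exp(-rT) * N(d2) = 25.60202916 * 0.52633595 - 28.1100 * 0.96753856 * 0.36169284 = 3.6381


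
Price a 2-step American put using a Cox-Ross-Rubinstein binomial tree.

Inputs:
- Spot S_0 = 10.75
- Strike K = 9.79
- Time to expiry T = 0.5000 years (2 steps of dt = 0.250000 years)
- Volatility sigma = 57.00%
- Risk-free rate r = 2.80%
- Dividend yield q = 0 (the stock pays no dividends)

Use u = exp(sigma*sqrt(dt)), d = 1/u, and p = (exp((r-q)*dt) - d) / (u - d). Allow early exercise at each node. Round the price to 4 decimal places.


dt = T/N = 0.250000
u = exp(sigma*sqrt(dt)) = 1.329762; d = 1/u = 0.752014
p = (exp((r-q)*dt) - d) / (u - d) = 0.441387
Discount per step: exp(-r*dt) = 0.993024
Stock lattice S(k, i) with i counting down-moves:
  k=0: S(0,0) = 10.7500
  k=1: S(1,0) = 14.2949; S(1,1) = 8.0842
  k=2: S(2,0) = 19.0089; S(2,1) = 10.7500; S(2,2) = 6.0794
Terminal payoffs V(N, i) = max(K - S_T, 0):
  V(2,0) = 0.000000; V(2,1) = 0.000000; V(2,2) = 3.710602
Backward induction: V(k, i) = exp(-r*dt) * [p * V(k+1, i) + (1-p) * V(k+1, i+1)]; then take max(V_cont, immediate exercise) for American.
  V(1,0) = exp(-r*dt) * [p*0.000000 + (1-p)*0.000000] = 0.000000; exercise = 0.000000; V(1,0) = max -> 0.000000
  V(1,1) = exp(-r*dt) * [p*0.000000 + (1-p)*3.710602] = 2.058332; exercise = 1.705847; V(1,1) = max -> 2.058332
  V(0,0) = exp(-r*dt) * [p*0.000000 + (1-p)*2.058332] = 1.141790; exercise = 0.000000; V(0,0) = max -> 1.141790

Answer: Price = V(0,0) = 1.1418


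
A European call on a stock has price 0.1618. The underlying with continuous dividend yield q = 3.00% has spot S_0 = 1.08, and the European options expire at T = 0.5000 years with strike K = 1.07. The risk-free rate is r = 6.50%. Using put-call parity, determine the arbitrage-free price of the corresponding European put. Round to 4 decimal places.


Put-call parity: C - P = S_0 * exp(-qT) - K * exp(-rT).
S_0 * exp(-qT) = 1.0800 * 0.98511194 = 1.06392089
K * exp(-rT) = 1.0700 * 0.96802245 = 1.03578402
P = C - S*exp(-qT) + K*exp(-rT)
P = 0.1618 - 1.06392089 + 1.03578402 = 0.1337

Answer: Put price = 0.1337


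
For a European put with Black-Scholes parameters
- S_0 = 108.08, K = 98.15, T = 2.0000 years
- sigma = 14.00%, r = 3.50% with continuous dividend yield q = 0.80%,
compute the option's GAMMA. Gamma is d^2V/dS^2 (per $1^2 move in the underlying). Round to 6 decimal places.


d1 = 0.8585022469; d2 = 0.6605123482
phi(d1) = 0.2759731813; exp(-qT) = 0.9841273201; exp(-rT) = 0.9323938199
Gamma = exp(-qT) * phi(d1) / (S * sigma * sqrt(T)) = 0.9841273201 * 0.2759731813 / (108.0800 * 0.1400 * 1.4142135624) = 0.012692

Answer: Gamma = 0.012692


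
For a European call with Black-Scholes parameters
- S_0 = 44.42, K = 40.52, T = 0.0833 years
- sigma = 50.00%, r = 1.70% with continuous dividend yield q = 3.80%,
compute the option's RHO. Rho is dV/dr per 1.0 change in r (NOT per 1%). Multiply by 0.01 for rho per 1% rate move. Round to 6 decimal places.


Answer: Rho = 2.392076

Derivation:
d1 = 0.6968210596; d2 = 0.5525123627
phi(d1) = 0.3129479714; exp(-qT) = 0.9968396046; exp(-rT) = 0.9985849022
N(d2) = 0.7097013167
Rho = K*T*exp(-rT)*N(d2) = 40.5200 * 0.0833 * 0.9985849022 * 0.7097013167 = 2.392076


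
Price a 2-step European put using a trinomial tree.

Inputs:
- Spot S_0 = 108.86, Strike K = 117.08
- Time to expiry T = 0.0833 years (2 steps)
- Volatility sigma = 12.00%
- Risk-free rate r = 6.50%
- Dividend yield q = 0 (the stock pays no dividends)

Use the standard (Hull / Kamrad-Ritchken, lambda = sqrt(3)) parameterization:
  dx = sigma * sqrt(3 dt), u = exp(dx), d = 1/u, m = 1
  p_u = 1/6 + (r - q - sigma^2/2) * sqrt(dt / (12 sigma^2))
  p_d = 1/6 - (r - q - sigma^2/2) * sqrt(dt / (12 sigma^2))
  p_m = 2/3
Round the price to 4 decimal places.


dt = T/N = 0.041650; dx = sigma*sqrt(3*dt) = 0.042418
u = exp(dx) = 1.043330; d = 1/u = 0.958469
p_u = 0.195043, p_m = 0.666667, p_d = 0.138290
Discount per step: exp(-r*dt) = 0.997296
Stock lattice S(k, j) with j the centered position index:
  k=0: S(0,+0) = 108.8600
  k=1: S(1,-1) = 104.3389; S(1,+0) = 108.8600; S(1,+1) = 113.5769
  k=2: S(2,-2) = 100.0057; S(2,-1) = 104.3389; S(2,+0) = 108.8600; S(2,+1) = 113.5769; S(2,+2) = 118.4983
Terminal payoffs V(N, j) = max(K - S_T, 0):
  V(2,-2) = 17.074337; V(2,-1) = 12.741050; V(2,+0) = 8.220000; V(2,+1) = 3.503051; V(2,+2) = 0.000000
Backward induction: V(k, j) = exp(-r*dt) * [p_u * V(k+1, j+1) + p_m * V(k+1, j) + p_d * V(k+1, j-1)]
  V(1,-1) = exp(-r*dt) * [p_u*8.220000 + p_m*12.741050 + p_d*17.074337] = 12.424816
  V(1,+0) = exp(-r*dt) * [p_u*3.503051 + p_m*8.220000 + p_d*12.741050] = 7.903779
  V(1,+1) = exp(-r*dt) * [p_u*0.000000 + p_m*3.503051 + p_d*8.220000] = 3.462723
  V(0,+0) = exp(-r*dt) * [p_u*3.462723 + p_m*7.903779 + p_d*12.424816] = 7.642076

Answer: Price = V(0,0) = 7.6421


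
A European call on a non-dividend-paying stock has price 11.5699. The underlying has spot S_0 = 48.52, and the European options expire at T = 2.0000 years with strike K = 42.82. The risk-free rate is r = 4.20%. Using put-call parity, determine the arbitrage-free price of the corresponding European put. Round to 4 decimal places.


Answer: Put price = 2.4199

Derivation:
Put-call parity: C - P = S_0 * exp(-qT) - K * exp(-rT).
S_0 * exp(-qT) = 48.5200 * 1.00000000 = 48.52000000
K * exp(-rT) = 42.8200 * 0.91943126 = 39.37004639
P = C - S*exp(-qT) + K*exp(-rT)
P = 11.5699 - 48.52000000 + 39.37004639 = 2.4199


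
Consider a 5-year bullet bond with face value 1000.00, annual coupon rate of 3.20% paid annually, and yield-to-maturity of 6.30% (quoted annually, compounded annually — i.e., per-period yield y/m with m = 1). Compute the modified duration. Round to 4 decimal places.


Answer: Modified duration = 4.3971

Derivation:
Coupon per period c = face * coupon_rate / m = 32.000000
Periods per year m = 1; per-period yield y/m = 0.063000
Number of cashflows N = 5
Cashflows (t years, CF_t, discount factor 1/(1+y/m)^(m*t), PV):
  t = 1.0000: CF_t = 32.000000, DF = 0.940734, PV = 30.103481
  t = 2.0000: CF_t = 32.000000, DF = 0.884980, PV = 28.319361
  t = 3.0000: CF_t = 32.000000, DF = 0.832531, PV = 26.640979
  t = 4.0000: CF_t = 32.000000, DF = 0.783190, PV = 25.062069
  t = 5.0000: CF_t = 1032.000000, DF = 0.736773, PV = 760.349693
Price P = sum_t PV_t = 870.475582
First compute Macaulay numerator sum_t t * PV_t:
  t * PV_t at t = 1.0000: 30.103481
  t * PV_t at t = 2.0000: 56.638722
  t * PV_t at t = 3.0000: 79.922938
  t * PV_t at t = 4.0000: 100.248276
  t * PV_t at t = 5.0000: 3801.748463
Macaulay duration D = 4068.661879 / 870.475582 = 4.674068
Modified duration = D / (1 + y/m) = 4.674068 / (1 + 0.063000) = 4.397053


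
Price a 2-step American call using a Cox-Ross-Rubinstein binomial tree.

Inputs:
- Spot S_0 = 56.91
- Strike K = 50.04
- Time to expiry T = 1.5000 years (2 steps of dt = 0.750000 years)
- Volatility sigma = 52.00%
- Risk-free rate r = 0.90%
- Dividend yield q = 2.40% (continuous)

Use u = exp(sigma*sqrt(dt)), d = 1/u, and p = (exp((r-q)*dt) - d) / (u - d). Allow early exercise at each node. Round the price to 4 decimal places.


Answer: Price = V(0,0) = 16.2978

Derivation:
dt = T/N = 0.750000
u = exp(sigma*sqrt(dt)) = 1.568835; d = 1/u = 0.637416
p = (exp((r-q)*dt) - d) / (u - d) = 0.377271
Discount per step: exp(-r*dt) = 0.993273
Stock lattice S(k, i) with i counting down-moves:
  k=0: S(0,0) = 56.9100
  k=1: S(1,0) = 89.2824; S(1,1) = 36.2753
  k=2: S(2,0) = 140.0693; S(2,1) = 56.9100; S(2,2) = 23.1225
Terminal payoffs V(N, i) = max(S_T - K, 0):
  V(2,0) = 90.029327; V(2,1) = 6.870000; V(2,2) = 0.000000
Backward induction: V(k, i) = exp(-r*dt) * [p * V(k+1, i) + (1-p) * V(k+1, i+1)]; then take max(V_cont, immediate exercise) for American.
  V(1,0) = exp(-r*dt) * [p*90.029327 + (1-p)*6.870000] = 37.986318; exercise = 39.242391; V(1,0) = max -> 39.242391
  V(1,1) = exp(-r*dt) * [p*6.870000 + (1-p)*0.000000] = 2.574415; exercise = 0.000000; V(1,1) = max -> 2.574415
  V(0,0) = exp(-r*dt) * [p*39.242391 + (1-p)*2.574415] = 16.297793; exercise = 6.870000; V(0,0) = max -> 16.297793


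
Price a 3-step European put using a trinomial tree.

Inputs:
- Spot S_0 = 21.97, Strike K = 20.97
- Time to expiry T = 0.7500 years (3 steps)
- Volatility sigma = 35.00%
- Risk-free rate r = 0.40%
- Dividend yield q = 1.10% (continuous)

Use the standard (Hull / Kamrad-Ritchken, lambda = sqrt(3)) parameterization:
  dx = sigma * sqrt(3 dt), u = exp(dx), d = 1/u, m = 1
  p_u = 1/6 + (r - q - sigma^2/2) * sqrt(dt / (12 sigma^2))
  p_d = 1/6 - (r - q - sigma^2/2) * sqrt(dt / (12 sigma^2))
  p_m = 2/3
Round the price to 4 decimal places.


dt = T/N = 0.250000; dx = sigma*sqrt(3*dt) = 0.303109
u = exp(dx) = 1.354062; d = 1/u = 0.738519
p_u = 0.138521, p_m = 0.666667, p_d = 0.194812
Discount per step: exp(-r*dt) = 0.999000
Stock lattice S(k, j) with j the centered position index:
  k=0: S(0,+0) = 21.9700
  k=1: S(1,-1) = 16.2253; S(1,+0) = 21.9700; S(1,+1) = 29.7487
  k=2: S(2,-2) = 11.9827; S(2,-1) = 16.2253; S(2,+0) = 21.9700; S(2,+1) = 29.7487; S(2,+2) = 40.2816
  k=3: S(3,-3) = 8.8494; S(3,-2) = 11.9827; S(3,-1) = 16.2253; S(3,+0) = 21.9700; S(3,+1) = 29.7487; S(3,+2) = 40.2816; S(3,+3) = 54.5438
Terminal payoffs V(N, j) = max(K - S_T, 0):
  V(3,-3) = 12.120586; V(3,-2) = 8.987346; V(3,-1) = 4.744745; V(3,+0) = 0.000000; V(3,+1) = 0.000000; V(3,+2) = 0.000000; V(3,+3) = 0.000000
Backward induction: V(k, j) = exp(-r*dt) * [p_u * V(k+1, j+1) + p_m * V(k+1, j) + p_d * V(k+1, j-1)]
  V(2,-2) = exp(-r*dt) * [p_u*4.744745 + p_m*8.987346 + p_d*12.120586] = 9.001046
  V(2,-1) = exp(-r*dt) * [p_u*0.000000 + p_m*4.744745 + p_d*8.987346] = 4.909099
  V(2,+0) = exp(-r*dt) * [p_u*0.000000 + p_m*0.000000 + p_d*4.744745] = 0.923412
  V(2,+1) = exp(-r*dt) * [p_u*0.000000 + p_m*0.000000 + p_d*0.000000] = 0.000000
  V(2,+2) = exp(-r*dt) * [p_u*0.000000 + p_m*0.000000 + p_d*0.000000] = 0.000000
  V(1,-1) = exp(-r*dt) * [p_u*0.923412 + p_m*4.909099 + p_d*9.001046] = 5.149009
  V(1,+0) = exp(-r*dt) * [p_u*0.000000 + p_m*0.923412 + p_d*4.909099] = 1.570390
  V(1,+1) = exp(-r*dt) * [p_u*0.000000 + p_m*0.000000 + p_d*0.923412] = 0.179712
  V(0,+0) = exp(-r*dt) * [p_u*0.179712 + p_m*1.570390 + p_d*5.149009] = 2.072838

Answer: Price = V(0,0) = 2.0728


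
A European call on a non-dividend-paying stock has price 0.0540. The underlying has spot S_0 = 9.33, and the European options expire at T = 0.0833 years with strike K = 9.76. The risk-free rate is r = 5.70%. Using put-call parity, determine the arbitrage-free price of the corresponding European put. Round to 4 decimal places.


Answer: Put price = 0.4378

Derivation:
Put-call parity: C - P = S_0 * exp(-qT) - K * exp(-rT).
S_0 * exp(-qT) = 9.3300 * 1.00000000 = 9.33000000
K * exp(-rT) = 9.7600 * 0.99526315 = 9.71376839
P = C - S*exp(-qT) + K*exp(-rT)
P = 0.0540 - 9.33000000 + 9.71376839 = 0.4378


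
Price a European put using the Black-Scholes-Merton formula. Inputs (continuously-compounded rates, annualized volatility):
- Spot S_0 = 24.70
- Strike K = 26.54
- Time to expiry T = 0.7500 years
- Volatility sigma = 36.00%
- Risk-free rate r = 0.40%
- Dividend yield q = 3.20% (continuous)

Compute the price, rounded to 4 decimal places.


d1 = (ln(S/K) + (r - q + 0.5*sigma^2) * T) / (sigma * sqrt(T)) = -0.14193125
d2 = d1 - sigma * sqrt(T) = -0.45370040
exp(-rT) = 0.99700450; exp(-qT) = 0.97628571
P = K * exp(-rT) * N(-d2) - S_0 * exp(-qT) * N(-d1)
N(-d1) = 0.55643285; N(-d2) = 0.67497776
P = 26.5400 * 0.99700450 * 0.67497776 - 24.7000 * 0.97628571 * 0.55643285 = 4.4423

Answer: Price = 4.4423


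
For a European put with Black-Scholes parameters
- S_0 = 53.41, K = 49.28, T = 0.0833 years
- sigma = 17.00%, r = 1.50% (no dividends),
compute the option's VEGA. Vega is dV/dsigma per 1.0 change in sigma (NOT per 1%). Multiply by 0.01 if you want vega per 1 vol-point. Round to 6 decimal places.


Answer: Vega = 1.473890

Derivation:
d1 = 1.6902666443; d2 = 1.6412016873
phi(d1) = 0.0956136968; exp(-qT) = 1.0000000000; exp(-rT) = 0.9987512803
Vega = S * exp(-qT) * phi(d1) * sqrt(T) = 53.4100 * 1.0000000000 * 0.0956136968 * 0.2886173938 = 1.473890


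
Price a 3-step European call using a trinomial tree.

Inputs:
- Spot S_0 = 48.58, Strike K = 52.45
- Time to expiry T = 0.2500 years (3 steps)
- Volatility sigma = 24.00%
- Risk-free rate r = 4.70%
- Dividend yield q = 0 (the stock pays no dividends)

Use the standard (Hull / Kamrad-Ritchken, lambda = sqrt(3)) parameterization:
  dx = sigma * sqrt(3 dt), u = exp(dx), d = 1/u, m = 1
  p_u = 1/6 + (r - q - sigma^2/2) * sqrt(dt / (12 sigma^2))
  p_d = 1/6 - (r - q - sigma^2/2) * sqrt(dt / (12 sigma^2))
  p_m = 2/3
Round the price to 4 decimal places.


dt = T/N = 0.083333; dx = sigma*sqrt(3*dt) = 0.120000
u = exp(dx) = 1.127497; d = 1/u = 0.886920
p_u = 0.172986, p_m = 0.666667, p_d = 0.160347
Discount per step: exp(-r*dt) = 0.996091
Stock lattice S(k, j) with j the centered position index:
  k=0: S(0,+0) = 48.5800
  k=1: S(1,-1) = 43.0866; S(1,+0) = 48.5800; S(1,+1) = 54.7738
  k=2: S(2,-2) = 38.2144; S(2,-1) = 43.0866; S(2,+0) = 48.5800; S(2,+1) = 54.7738; S(2,+2) = 61.7573
  k=3: S(3,-3) = 33.8931; S(3,-2) = 38.2144; S(3,-1) = 43.0866; S(3,+0) = 48.5800; S(3,+1) = 54.7738; S(3,+2) = 61.7573; S(3,+3) = 69.6311
Terminal payoffs V(N, j) = max(S_T - K, 0):
  V(3,-3) = 0.000000; V(3,-2) = 0.000000; V(3,-1) = 0.000000; V(3,+0) = 0.000000; V(3,+1) = 2.323797; V(3,+2) = 9.307284; V(3,+3) = 17.181143
Backward induction: V(k, j) = exp(-r*dt) * [p_u * V(k+1, j+1) + p_m * V(k+1, j) + p_d * V(k+1, j-1)]
  V(2,-2) = exp(-r*dt) * [p_u*0.000000 + p_m*0.000000 + p_d*0.000000] = 0.000000
  V(2,-1) = exp(-r*dt) * [p_u*0.000000 + p_m*0.000000 + p_d*0.000000] = 0.000000
  V(2,+0) = exp(-r*dt) * [p_u*2.323797 + p_m*0.000000 + p_d*0.000000] = 0.400413
  V(2,+1) = exp(-r*dt) * [p_u*9.307284 + p_m*2.323797 + p_d*0.000000] = 3.146879
  V(2,+2) = exp(-r*dt) * [p_u*17.181143 + p_m*9.307284 + p_d*2.323797] = 9.512240
  V(1,-1) = exp(-r*dt) * [p_u*0.400413 + p_m*0.000000 + p_d*0.000000] = 0.068995
  V(1,+0) = exp(-r*dt) * [p_u*3.146879 + p_m*0.400413 + p_d*0.000000] = 0.808137
  V(1,+1) = exp(-r*dt) * [p_u*9.512240 + p_m*3.146879 + p_d*0.400413] = 3.792726
  V(0,+0) = exp(-r*dt) * [p_u*3.792726 + p_m*0.808137 + p_d*0.068995] = 1.201196

Answer: Price = V(0,0) = 1.2012


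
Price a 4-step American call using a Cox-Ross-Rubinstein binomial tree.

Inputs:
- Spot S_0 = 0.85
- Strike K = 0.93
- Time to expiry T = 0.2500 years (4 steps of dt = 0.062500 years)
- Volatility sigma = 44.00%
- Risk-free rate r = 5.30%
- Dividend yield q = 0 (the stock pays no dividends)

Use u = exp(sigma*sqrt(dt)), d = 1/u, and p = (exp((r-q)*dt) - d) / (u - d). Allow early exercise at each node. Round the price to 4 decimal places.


dt = T/N = 0.062500
u = exp(sigma*sqrt(dt)) = 1.116278; d = 1/u = 0.895834
p = (exp((r-q)*dt) - d) / (u - d) = 0.487579
Discount per step: exp(-r*dt) = 0.996693
Stock lattice S(k, i) with i counting down-moves:
  k=0: S(0,0) = 0.8500
  k=1: S(1,0) = 0.9488; S(1,1) = 0.7615
  k=2: S(2,0) = 1.0592; S(2,1) = 0.8500; S(2,2) = 0.6821
  k=3: S(3,0) = 1.1823; S(3,1) = 0.9488; S(3,2) = 0.7615; S(3,3) = 0.6111
  k=4: S(4,0) = 1.3198; S(4,1) = 1.0592; S(4,2) = 0.8500; S(4,3) = 0.6821; S(4,4) = 0.5474
Terminal payoffs V(N, i) = max(S_T - K, 0):
  V(4,0) = 0.389801; V(4,1) = 0.129165; V(4,2) = 0.000000; V(4,3) = 0.000000; V(4,4) = 0.000000
Backward induction: V(k, i) = exp(-r*dt) * [p * V(k+1, i) + (1-p) * V(k+1, i+1)]; then take max(V_cont, immediate exercise) for American.
  V(3,0) = exp(-r*dt) * [p*0.389801 + (1-p)*0.129165] = 0.255398; exercise = 0.252323; V(3,0) = max -> 0.255398
  V(3,1) = exp(-r*dt) * [p*0.129165 + (1-p)*0.000000] = 0.062770; exercise = 0.018836; V(3,1) = max -> 0.062770
  V(3,2) = exp(-r*dt) * [p*0.000000 + (1-p)*0.000000] = 0.000000; exercise = 0.000000; V(3,2) = max -> 0.000000
  V(3,3) = exp(-r*dt) * [p*0.000000 + (1-p)*0.000000] = 0.000000; exercise = 0.000000; V(3,3) = max -> 0.000000
  V(2,0) = exp(-r*dt) * [p*0.255398 + (1-p)*0.062770] = 0.156173; exercise = 0.129165; V(2,0) = max -> 0.156173
  V(2,1) = exp(-r*dt) * [p*0.062770 + (1-p)*0.000000] = 0.030504; exercise = 0.000000; V(2,1) = max -> 0.030504
  V(2,2) = exp(-r*dt) * [p*0.000000 + (1-p)*0.000000] = 0.000000; exercise = 0.000000; V(2,2) = max -> 0.000000
  V(1,0) = exp(-r*dt) * [p*0.156173 + (1-p)*0.030504] = 0.091474; exercise = 0.018836; V(1,0) = max -> 0.091474
  V(1,1) = exp(-r*dt) * [p*0.030504 + (1-p)*0.000000] = 0.014824; exercise = 0.000000; V(1,1) = max -> 0.014824
  V(0,0) = exp(-r*dt) * [p*0.091474 + (1-p)*0.014824] = 0.052024; exercise = 0.000000; V(0,0) = max -> 0.052024

Answer: Price = V(0,0) = 0.0520
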